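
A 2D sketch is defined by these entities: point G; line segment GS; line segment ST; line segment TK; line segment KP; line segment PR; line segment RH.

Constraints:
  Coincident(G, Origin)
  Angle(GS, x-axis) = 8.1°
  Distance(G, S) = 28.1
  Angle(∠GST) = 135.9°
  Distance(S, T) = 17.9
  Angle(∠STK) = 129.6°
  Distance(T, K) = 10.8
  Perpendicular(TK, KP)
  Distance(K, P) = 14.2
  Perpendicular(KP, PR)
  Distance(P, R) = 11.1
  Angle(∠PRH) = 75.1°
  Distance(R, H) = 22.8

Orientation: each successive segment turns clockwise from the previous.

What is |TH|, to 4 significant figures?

9.608

G is at the origin; GS runs at 8.1° with length 28.1, so S = (27.82, 3.959). ∠GST = 135.9° gives ST at -36.00° from the x-axis; with |ST| = 17.9, T = (42.30, -6.562). ∠STK = 129.6° gives TK at -86.40° from the x-axis; with |TK| = 10.8, K = (42.98, -17.34). The perpendicularity gives KP at right angles to TK, so KP runs at -176.4°; with |KP| = 14.2, P = (28.81, -18.23). The perpendicularity gives PR at right angles to KP, so PR runs at 93.60°; with |PR| = 11.1, R = (28.11, -7.154). ∠PRH = 75.1° gives RH at -11.30° from the x-axis; with |RH| = 22.8, H = (50.47, -11.62). Then |TH| = |H − T| = 9.608.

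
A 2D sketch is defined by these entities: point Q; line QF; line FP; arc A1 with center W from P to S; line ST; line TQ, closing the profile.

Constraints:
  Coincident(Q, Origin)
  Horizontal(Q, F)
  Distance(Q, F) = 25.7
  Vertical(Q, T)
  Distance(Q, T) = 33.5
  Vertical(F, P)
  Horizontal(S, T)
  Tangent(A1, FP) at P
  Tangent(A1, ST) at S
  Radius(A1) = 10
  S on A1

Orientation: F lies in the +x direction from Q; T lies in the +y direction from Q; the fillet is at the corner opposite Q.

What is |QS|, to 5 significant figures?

36.996

Q is at the origin; QF is horizontal with |QF| = 25.7 and F on the +x side, so F = (25.700, 0.0000). QT is vertical with |QT| = 33.5 and T on the +y side, so T = (0.0000, 33.500). The virtual corner opposite Q is at (25.700, 33.500). A1 meets FP tangentially, so WP is at right angles to FP and the tangent condition forces WS to be normal to ST, with radius 10.0, so the center W sits 10.0 in from both sides at W = (15.700, 23.500). That places the tangent points at P = (25.700, 23.500) on FP and S = (15.700, 33.500) on ST. Then |QS| = |S − Q| = 36.996.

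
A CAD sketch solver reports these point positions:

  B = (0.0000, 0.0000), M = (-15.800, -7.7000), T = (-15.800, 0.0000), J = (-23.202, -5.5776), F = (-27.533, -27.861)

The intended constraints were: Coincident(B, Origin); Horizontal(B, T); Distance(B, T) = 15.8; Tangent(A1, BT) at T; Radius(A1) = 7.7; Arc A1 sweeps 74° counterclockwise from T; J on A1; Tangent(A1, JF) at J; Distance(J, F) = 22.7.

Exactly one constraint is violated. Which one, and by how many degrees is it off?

Tangent(A1, JF) at J — off by 5.00°.

B = (0.00, 0.00) ✓; B.y = 0.00, T.y = 0.00 ✓; |BT| = 15.80 ✓; ∠(MT, TB) = 90.00° ✓; |MT| = 7.700 ✓; bearing(M→J) − bearing(M→T) = 74.00° ✓; |MJ| = 7.700 ✓; ∠(MJ, JF) = 85.00° ✗; |JF| = 22.70 ✓.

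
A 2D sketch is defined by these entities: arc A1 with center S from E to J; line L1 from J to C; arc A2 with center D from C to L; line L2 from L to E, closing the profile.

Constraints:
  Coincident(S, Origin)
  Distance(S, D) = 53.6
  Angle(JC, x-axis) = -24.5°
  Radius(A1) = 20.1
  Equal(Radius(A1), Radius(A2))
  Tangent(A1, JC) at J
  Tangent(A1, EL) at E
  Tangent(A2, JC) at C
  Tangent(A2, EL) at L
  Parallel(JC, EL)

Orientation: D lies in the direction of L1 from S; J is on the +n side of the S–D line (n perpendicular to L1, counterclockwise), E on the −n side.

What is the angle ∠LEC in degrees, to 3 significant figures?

36.9°

Tangency of A1 to both parallel lines with radius 20.1 puts J and E at S ± 20.1·n: J = (8.34, 18.3), E = (-8.34, -18.3). Equal radii place C and L the same way about D: C = D + 20.1·n = (57.1, -3.94), L = D − 20.1·n = (40.4, -40.5). Then cos ∠LEC = EL·EC / (|EL||EC|), giving 36.9°.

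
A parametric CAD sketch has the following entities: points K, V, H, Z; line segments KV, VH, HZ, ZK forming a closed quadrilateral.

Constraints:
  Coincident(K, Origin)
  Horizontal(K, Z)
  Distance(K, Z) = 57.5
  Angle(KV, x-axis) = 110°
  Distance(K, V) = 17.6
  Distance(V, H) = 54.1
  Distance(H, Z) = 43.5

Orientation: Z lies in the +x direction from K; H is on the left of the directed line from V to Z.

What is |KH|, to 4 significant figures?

58.79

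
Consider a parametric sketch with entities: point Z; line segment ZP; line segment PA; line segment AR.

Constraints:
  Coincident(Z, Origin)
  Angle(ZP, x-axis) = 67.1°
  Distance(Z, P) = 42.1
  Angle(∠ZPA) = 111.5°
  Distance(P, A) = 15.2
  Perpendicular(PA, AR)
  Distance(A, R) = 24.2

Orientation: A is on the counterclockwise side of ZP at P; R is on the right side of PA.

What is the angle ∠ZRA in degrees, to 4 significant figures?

25.80°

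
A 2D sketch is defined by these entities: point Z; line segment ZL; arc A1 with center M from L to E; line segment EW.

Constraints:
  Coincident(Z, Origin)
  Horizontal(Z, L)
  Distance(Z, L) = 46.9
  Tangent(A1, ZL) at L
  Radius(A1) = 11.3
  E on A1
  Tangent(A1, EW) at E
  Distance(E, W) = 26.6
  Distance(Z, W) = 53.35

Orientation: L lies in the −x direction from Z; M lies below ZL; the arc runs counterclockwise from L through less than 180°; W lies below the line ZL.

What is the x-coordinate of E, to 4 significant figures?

-55.15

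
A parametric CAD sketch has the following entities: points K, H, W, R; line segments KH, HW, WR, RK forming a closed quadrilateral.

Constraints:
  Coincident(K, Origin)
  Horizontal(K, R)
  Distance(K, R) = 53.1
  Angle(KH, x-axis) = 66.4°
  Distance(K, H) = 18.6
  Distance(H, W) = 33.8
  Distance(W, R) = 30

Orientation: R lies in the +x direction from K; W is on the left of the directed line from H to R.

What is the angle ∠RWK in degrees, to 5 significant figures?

82.305°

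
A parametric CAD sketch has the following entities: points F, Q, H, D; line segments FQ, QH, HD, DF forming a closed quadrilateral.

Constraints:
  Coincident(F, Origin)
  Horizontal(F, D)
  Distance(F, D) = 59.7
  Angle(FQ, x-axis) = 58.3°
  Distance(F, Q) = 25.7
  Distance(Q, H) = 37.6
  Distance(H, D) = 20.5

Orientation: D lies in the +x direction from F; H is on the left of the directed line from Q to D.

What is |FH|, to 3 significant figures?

54.2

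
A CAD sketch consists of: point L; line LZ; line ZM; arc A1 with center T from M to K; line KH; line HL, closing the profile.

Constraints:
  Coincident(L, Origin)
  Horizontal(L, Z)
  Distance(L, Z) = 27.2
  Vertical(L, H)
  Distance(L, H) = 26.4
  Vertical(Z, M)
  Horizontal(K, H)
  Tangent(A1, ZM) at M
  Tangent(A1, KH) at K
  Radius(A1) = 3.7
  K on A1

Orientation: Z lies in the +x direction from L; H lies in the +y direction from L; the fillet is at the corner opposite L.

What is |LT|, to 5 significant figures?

32.673

L is at the origin; LZ is horizontal with |LZ| = 27.2 and Z on the +x side, so Z = (27.200, 0.0000). LH is vertical with |LH| = 26.4 and H on the +y side, so H = (0.0000, 26.400). The virtual corner opposite L is at (27.200, 26.400). A1 meets ZM tangentially, so TM is at right angles to ZM and tangency of A1 to KH means the radius TK is perpendicular to KH, with radius 3.7, so the center T sits 3.7 in from both sides at T = (23.500, 22.700). Then |LT| = |T − L| = 32.673.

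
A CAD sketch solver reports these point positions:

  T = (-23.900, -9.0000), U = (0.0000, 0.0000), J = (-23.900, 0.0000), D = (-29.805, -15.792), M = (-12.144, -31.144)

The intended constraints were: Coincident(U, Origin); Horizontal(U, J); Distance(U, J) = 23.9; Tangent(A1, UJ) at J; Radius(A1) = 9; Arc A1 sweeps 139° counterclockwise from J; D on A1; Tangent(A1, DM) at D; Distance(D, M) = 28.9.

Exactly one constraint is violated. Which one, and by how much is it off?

Distance(D, M) = 28.9 — off by 5.50.

U = (0.00, 0.00) ✓; U.y = 0.00, J.y = 0.00 ✓; |UJ| = 23.90 ✓; ∠(TJ, JU) = 90.00° ✓; |TJ| = 9.000 ✓; bearing(T→D) − bearing(T→J) = 139.0° ✓; |TD| = 9.000 ✓; ∠(TD, DM) = 90.00° ✓; |DM| = 23.40 ✗.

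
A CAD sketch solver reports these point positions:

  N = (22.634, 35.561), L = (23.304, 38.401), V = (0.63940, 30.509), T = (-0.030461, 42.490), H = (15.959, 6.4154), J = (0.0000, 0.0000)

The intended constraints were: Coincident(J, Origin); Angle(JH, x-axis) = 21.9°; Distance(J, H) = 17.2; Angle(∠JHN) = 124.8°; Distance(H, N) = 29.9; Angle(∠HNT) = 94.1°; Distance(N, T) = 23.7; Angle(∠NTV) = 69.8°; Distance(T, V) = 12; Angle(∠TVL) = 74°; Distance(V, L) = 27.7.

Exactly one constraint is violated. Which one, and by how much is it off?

Distance(V, L) = 27.7 — off by 3.70.

J = (0.00, 0.00) ✓; JH at 21.90° ✓; |JH| = 17.20 ✓; ∠JHN = 124.8° ✓; |HN| = 29.90 ✓; ∠HNT = 94.10° ✓; |NT| = 23.70 ✓; ∠NTV = 69.80° ✓; |TV| = 12.00 ✓; ∠TVL = 74.00° ✓; |VL| = 24.00 ✗.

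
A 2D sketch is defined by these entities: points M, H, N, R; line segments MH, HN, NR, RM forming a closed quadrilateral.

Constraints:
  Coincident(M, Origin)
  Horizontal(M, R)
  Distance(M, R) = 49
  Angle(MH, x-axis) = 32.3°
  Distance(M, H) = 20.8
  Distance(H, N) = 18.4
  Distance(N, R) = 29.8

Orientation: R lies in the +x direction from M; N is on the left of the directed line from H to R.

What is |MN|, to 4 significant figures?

39.02

Checks: |HN| = 18.40 ✓; |NR| = 29.80 ✓.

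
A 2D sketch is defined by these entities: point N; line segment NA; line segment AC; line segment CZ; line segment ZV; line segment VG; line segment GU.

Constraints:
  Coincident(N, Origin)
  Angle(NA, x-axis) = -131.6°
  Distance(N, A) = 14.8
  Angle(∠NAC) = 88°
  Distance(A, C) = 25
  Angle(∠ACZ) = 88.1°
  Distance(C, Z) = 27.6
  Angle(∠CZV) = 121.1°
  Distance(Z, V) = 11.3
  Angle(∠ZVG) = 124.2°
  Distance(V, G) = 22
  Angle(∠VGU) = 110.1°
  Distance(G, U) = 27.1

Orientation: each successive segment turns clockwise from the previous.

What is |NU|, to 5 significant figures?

18.696

∠ZVG = 124.2° gives VG at -70.200° from the x-axis; with |VG| = 22.0, G = (10.153, 2.0086). ∠VGU = 110.1° gives GU at -140.10° from the x-axis; with |GU| = 27.1, U = (-10.638, -15.375). Then |NU| = |U − N| = 18.696.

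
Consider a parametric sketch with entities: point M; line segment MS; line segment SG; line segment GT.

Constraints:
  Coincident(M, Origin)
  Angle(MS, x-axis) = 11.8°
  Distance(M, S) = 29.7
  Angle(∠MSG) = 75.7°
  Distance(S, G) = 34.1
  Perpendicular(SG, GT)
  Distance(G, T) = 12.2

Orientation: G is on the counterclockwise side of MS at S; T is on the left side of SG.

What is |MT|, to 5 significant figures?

31.483

M is at the origin; MS runs at 11.8° with length 29.7, so S = 29.7·(cos 11.8°, sin 11.8°) = (29.072, 6.0735). ∠MSG = 75.7°, so SG runs at 11.8° + (180° − 75.7°) = 116.10° from the x-axis; with |SG| = 34.1, G = S + 34.1·(cos 116.10°, sin 116.10°) = (14.070, 36.696). SG is perpendicular to GT; with |GT| = 12.2 on the left of SG, T = G + 12.2·(-0.89803, -0.43994) = (3.1145, 31.329). Then |MT| = |T − M| = 31.483.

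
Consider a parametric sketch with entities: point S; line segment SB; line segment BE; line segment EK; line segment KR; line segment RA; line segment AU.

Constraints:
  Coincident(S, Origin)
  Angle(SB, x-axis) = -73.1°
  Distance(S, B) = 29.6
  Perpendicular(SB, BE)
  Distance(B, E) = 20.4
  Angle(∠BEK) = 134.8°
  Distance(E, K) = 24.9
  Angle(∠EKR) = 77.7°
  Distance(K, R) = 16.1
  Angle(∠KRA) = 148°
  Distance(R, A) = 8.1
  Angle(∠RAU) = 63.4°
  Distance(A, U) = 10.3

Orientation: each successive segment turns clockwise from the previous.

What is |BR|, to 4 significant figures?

35.87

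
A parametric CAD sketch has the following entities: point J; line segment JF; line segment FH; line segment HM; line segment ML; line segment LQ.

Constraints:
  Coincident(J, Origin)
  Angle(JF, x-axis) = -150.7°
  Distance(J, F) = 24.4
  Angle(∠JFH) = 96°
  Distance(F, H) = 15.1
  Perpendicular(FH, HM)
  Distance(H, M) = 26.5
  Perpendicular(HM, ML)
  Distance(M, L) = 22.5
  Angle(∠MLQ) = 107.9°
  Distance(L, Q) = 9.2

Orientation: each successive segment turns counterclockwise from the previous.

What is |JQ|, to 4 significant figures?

10.07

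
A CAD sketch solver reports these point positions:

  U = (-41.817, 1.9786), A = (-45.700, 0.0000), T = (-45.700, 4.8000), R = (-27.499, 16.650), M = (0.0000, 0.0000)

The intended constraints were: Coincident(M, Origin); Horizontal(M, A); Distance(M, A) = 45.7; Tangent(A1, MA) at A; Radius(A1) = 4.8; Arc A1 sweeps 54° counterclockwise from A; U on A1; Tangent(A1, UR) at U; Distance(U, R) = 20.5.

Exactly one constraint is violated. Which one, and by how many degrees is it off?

Tangent(A1, UR) at U — off by 8.30°.

M = (0.00, 0.00) ✓; M.y = 0.00, A.y = 0.00 ✓; |MA| = 45.70 ✓; ∠(TA, AM) = 90.00° ✓; |TA| = 4.800 ✓; bearing(T→U) − bearing(T→A) = 54.00° ✓; |TU| = 4.800 ✓; ∠(TU, UR) = 98.30° ✗; |UR| = 20.50 ✓.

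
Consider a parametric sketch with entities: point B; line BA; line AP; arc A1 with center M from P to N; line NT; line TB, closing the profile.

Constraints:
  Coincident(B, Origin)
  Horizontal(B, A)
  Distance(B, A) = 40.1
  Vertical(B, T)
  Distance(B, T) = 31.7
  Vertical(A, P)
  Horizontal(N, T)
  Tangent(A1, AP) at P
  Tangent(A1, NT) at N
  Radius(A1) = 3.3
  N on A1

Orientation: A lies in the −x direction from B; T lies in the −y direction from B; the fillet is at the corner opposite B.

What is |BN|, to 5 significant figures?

48.571

B is at the origin; BA is horizontal with |BA| = 40.1 and A on the −x side, so A = (-40.100, 0.0000). BT is vertical with |BT| = 31.7 and T on the −y side, so T = (0.0000, -31.700). The virtual corner opposite B is at (-40.100, -31.700). Tangency of A1 to AP means the radius MP is perpendicular to AP and the tangent condition forces MN to be normal to NT, with radius 3.3, so the center M sits 3.3 in from both sides at M = (-36.800, -28.400). That places the tangent points at P = (-40.100, -28.400) on AP and N = (-36.800, -31.700) on NT. Then |BN| = |N − B| = 48.571.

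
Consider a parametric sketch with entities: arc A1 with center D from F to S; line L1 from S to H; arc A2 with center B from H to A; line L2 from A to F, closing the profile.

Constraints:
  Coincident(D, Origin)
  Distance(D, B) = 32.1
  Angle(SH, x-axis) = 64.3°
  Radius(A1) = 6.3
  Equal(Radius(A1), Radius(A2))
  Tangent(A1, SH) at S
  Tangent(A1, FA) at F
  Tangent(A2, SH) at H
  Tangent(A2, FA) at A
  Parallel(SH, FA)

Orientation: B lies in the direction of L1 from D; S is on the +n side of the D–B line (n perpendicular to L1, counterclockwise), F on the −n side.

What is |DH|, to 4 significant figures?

32.71

The slot axis is L1's direction at 64.3°, so u = (cos 64.3°, sin 64.3°) = (0.4337, 0.9011) and n = (−sin 64.3°, cos 64.3°) = (-0.9011, 0.4337). D is at the origin and B lies 32.1 along u from D, so B = 32.1·u = (13.92, 28.92). Tangency of A1 to both parallel lines with radius 6.3 puts S and F at D ± 6.3·n: S = (-5.677, 2.732), F = (5.677, -2.732). Equal radii place H and A the same way about B: H = B + 6.3·n = (8.244, 31.66), A = B − 6.3·n = (19.60, 26.19). Then |DH| = |H − D| = 32.71.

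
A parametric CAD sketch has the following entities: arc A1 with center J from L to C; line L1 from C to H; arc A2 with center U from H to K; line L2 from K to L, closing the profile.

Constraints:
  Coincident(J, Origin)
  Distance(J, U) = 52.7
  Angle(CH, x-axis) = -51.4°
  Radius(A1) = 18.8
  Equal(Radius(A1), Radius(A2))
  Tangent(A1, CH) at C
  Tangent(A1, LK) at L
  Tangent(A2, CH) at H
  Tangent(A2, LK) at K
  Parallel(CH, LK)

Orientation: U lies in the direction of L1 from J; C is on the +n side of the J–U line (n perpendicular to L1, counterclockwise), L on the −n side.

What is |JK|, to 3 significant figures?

56.0

The slot axis is L1's direction at -51.4°, so u = (cos -51.4°, sin -51.4°) = (0.624, -0.782) and n = (−sin -51.4°, cos -51.4°) = (0.782, 0.624). J is at the origin and U lies 52.7 along u from J, so U = 52.7·u = (32.9, -41.2). Tangency of A1 to both parallel lines with radius 18.8 puts C and L at J ± 18.8·n: C = (14.7, 11.7), L = (-14.7, -11.7). Equal radii place H and K the same way about U: H = U + 18.8·n = (47.6, -29.5), K = U − 18.8·n = (18.2, -52.9). Then |JK| = |K − J| = 56.0.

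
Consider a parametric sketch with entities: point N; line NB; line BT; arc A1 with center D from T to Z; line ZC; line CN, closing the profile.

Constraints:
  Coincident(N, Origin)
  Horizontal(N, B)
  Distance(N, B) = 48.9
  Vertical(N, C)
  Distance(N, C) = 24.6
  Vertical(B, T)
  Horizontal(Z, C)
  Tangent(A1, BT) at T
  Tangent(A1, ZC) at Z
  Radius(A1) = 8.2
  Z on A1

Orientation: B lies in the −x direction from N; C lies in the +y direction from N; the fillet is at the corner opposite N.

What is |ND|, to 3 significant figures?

43.9

N is at the origin; N and B share the same y with |NB| = 48.9 and B on the −x side, so B = (-48.9, 0.00). N and C share the same x with |NC| = 24.6 and C on the +y side, so C = (0.00, 24.6). The virtual corner opposite N is at (-48.9, 24.6). A1 meets BT tangentially, so DT is at right angles to BT and A1 meets ZC tangentially, so DZ is at right angles to ZC, with radius 8.2, so the center D sits 8.2 in from both sides at D = (-40.7, 16.4). Then |ND| = |D − N| = 43.9.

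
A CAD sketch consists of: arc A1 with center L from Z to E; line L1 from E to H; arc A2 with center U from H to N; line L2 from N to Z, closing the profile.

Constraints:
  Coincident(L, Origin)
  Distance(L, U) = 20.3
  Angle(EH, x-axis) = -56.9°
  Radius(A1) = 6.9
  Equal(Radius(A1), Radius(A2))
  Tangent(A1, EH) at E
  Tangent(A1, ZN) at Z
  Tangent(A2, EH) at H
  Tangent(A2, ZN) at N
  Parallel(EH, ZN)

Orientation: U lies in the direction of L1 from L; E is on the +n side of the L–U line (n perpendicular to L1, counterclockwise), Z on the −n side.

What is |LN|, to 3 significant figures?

21.4

Tangency of A1 to both parallel lines with radius 6.9 puts E and Z at L ± 6.9·n: E = (5.78, 3.77), Z = (-5.78, -3.77). Equal radii place H and N the same way about U: H = U + 6.9·n = (16.9, -13.2), N = U − 6.9·n = (5.31, -20.8). Then |LN| = |N − L| = 21.4.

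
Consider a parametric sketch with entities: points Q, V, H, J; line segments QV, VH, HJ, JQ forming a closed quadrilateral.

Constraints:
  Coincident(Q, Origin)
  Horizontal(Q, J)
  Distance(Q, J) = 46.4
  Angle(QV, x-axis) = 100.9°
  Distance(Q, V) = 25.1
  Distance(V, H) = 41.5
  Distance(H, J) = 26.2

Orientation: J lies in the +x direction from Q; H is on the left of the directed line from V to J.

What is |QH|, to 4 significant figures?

44.09

Q is at the origin; QJ is horizontal with |QJ| = 46.4 and J in +x, so J = (46.4, 0). QV runs at 100.9° with |QV| = 25.1, so V = (-4.746, 24.65). H is determined by |VH| = 41.5 and |HJ| = 26.2 together: it lies at the intersection of circle(V, 41.5) and circle(J, 26.2). With |VJ| = 56.78, the foot of the radical line on VJ is 37.51 from V and the perpendicular offset is √(41.5² − 37.51²) = 17.76. Taking the left-of-VJ solution: H = (36.75, 24.36).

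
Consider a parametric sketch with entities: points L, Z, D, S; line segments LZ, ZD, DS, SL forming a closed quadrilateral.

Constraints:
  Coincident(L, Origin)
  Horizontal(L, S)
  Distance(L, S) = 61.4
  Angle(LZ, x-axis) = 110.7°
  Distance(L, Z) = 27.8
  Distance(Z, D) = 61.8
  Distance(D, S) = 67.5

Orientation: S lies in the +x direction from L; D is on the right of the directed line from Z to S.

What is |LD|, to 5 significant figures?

34.541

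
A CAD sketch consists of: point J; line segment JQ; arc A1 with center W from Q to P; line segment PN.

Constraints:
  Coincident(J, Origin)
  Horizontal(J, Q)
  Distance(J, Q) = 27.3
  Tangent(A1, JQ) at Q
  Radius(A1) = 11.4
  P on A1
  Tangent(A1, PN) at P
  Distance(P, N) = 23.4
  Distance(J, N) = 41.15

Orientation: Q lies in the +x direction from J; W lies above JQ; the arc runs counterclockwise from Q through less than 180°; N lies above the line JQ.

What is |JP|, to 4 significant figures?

40.45

Checks: |WP| = 11.40 ✓; ∠(WP, PN) = 90.00° ✓; |PN| = 23.40 ✓; |JN| = 41.15 ✓.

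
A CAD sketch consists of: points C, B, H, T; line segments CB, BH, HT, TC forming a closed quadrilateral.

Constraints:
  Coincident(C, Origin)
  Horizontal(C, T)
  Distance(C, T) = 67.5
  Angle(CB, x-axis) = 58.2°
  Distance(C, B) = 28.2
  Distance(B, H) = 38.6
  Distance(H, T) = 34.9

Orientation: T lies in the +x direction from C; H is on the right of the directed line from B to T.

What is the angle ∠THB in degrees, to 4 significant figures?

103.7°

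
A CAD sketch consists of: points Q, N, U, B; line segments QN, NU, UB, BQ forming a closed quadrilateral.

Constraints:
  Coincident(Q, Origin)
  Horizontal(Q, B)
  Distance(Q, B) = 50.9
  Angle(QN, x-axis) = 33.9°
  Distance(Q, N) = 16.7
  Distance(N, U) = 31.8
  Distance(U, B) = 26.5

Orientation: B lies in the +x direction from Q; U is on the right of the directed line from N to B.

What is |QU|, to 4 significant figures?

35.58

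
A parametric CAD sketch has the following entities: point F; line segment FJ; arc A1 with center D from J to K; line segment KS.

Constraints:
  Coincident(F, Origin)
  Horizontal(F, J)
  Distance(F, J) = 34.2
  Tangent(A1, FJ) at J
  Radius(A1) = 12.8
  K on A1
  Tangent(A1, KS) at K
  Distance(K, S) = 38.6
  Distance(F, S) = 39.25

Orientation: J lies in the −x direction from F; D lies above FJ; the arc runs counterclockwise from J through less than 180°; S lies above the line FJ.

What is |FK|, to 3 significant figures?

24.1

Checks: |DK| = 12.80 ✓; ∠(DK, KS) = 90.00° ✓; |KS| = 38.60 ✓; |FS| = 39.25 ✓.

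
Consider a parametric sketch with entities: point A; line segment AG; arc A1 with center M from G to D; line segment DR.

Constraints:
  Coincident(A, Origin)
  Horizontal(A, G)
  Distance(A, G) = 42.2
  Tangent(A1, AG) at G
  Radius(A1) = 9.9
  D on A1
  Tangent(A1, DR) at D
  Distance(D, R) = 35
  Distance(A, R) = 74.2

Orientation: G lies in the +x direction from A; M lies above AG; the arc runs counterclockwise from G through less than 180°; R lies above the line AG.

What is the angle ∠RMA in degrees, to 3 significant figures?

137°

A is at the origin; A and G share the same y with |AG| = 42.2 and G on the +x side, so G = (42.2, 0.00). The tangent condition forces MG to be normal to AG, so M = G + (0, 9.9) = (42.2, 9.90). Since MD ⟂ DR (tangency), |MR| = √(9.9² + 35.0²) = 36.4 regardless of where D sits on A1. So R lies on both circle(A, 74.2) and circle(M, 36.4); the above-AG intersection is R = (62.4, 40.1). D is the foot of the tangent from R: D = (51.6, 6.85).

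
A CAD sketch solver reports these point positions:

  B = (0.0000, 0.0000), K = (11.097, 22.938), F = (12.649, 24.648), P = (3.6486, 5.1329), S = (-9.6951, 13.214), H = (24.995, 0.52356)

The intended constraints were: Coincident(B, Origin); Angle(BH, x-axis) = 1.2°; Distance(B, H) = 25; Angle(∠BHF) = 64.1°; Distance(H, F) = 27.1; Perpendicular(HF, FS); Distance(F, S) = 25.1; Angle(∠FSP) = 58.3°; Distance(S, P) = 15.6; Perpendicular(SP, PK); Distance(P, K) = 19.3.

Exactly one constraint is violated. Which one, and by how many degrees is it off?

Perpendicular(SP, PK) — off by 8.50°.

B = (0.00, 0.00) ✓; BH at 1.200° ✓; |BH| = 25.00 ✓; ∠BHF = 64.10° ✓; |HF| = 27.10 ✓; ∠(HF, FS) = 90.00° ✓; |FS| = 25.10 ✓; ∠FSP = 58.30° ✓; |SP| = 15.60 ✓; ∠(SP, PK) = 98.50° ✗; |PK| = 19.30 ✓.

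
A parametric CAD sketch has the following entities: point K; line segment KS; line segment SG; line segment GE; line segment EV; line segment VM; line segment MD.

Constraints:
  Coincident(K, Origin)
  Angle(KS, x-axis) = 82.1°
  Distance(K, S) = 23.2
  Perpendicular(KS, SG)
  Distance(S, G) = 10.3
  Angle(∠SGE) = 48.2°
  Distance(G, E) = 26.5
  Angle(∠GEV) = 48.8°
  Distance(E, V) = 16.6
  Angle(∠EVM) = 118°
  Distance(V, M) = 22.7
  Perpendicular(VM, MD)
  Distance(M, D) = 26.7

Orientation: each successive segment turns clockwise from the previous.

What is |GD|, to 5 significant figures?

18.693

K is at the origin; KS runs at 82.1° with length 23.2, so S = (3.1887, 22.980). KS ⟂ SG, so SG runs at -7.9000°; with |SG| = 10.3, G = (13.391, 21.564). ∠SGE = 48.2° gives GE at -139.70° from the x-axis; with |GE| = 26.5, E = (-6.8197, 4.4242). ∠GEV = 48.8° gives EV at 89.100° from the x-axis; with |EV| = 16.6, V = (-6.5590, 21.022). ∠EVM = 118.0° gives VM at 27.100° from the x-axis; with |VM| = 22.7, M = (13.649, 31.363). VM ⟂ MD, so MD runs at -62.900°; with |MD| = 26.7, D = (25.812, 7.5944). Then |GD| = |D − G| = 18.693.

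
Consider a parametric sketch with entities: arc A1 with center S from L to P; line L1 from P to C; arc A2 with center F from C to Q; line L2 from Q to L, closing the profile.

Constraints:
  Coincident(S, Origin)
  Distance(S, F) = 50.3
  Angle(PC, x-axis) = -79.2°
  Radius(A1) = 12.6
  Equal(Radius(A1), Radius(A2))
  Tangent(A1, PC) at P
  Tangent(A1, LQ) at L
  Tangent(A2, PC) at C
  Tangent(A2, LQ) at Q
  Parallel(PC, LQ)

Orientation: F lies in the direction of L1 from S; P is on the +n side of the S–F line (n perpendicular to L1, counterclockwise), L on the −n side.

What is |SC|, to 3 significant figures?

51.9

Tangency of A1 to both parallel lines with radius 12.6 puts P and L at S ± 12.6·n: P = (12.4, 2.36), L = (-12.4, -2.36). Equal radii place C and Q the same way about F: C = F + 12.6·n = (21.8, -47.0), Q = F − 12.6·n = (-2.95, -51.8). Then |SC| = |C − S| = 51.9.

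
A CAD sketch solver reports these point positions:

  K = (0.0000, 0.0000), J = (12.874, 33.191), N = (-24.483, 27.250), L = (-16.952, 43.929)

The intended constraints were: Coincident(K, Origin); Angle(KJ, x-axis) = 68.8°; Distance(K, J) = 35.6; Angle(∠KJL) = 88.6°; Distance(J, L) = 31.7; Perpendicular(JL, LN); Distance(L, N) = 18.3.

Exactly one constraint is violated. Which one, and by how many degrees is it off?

Perpendicular(JL, LN) — off by 4.50°.

K = (0.00, 0.00) ✓; KJ at 68.80° ✓; |KJ| = 35.60 ✓; ∠KJL = 88.60° ✓; |JL| = 31.70 ✓; ∠(JL, LN) = 85.50° ✗; |LN| = 18.30 ✓.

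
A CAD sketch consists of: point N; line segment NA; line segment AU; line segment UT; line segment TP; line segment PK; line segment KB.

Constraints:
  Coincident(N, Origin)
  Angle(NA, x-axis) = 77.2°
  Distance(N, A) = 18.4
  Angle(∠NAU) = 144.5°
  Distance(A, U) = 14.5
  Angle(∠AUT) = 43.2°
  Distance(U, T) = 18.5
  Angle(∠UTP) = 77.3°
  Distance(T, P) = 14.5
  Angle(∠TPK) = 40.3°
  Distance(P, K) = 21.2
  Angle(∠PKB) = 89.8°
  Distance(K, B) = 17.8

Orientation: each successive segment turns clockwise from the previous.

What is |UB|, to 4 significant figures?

24.86

N is at the origin; NA runs at 77.2° with length 18.4, so A = (4.076, 17.94). ∠NAU = 144.5° gives AU at 41.70° from the x-axis; with |AU| = 14.5, U = (14.90, 27.59). ∠AUT = 43.2° gives UT at -95.10° from the x-axis; with |UT| = 18.5, T = (13.26, 9.162). ∠UTP = 77.3° gives TP at 162.2° from the x-axis; with |TP| = 14.5, P = (-0.5477, 13.59). ∠TPK = 40.3° gives PK at 22.50° from the x-axis; with |PK| = 21.2, K = (19.04, 21.71). ∠PKB = 89.8° gives KB at -67.70° from the x-axis; with |KB| = 17.8, B = (25.79, 5.239). Then |UB| = |B − U| = 24.86.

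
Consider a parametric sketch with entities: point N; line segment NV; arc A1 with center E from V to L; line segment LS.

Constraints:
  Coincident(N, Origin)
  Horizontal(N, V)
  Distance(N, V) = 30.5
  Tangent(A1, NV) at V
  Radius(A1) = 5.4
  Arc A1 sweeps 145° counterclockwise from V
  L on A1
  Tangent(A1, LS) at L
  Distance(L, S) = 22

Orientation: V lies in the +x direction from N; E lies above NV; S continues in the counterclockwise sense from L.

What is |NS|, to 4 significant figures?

27.32

On A1, V sits at bearing -90° from E; a 145° counterclockwise sweep puts L at bearing 55°, so L = E + 5.4·(cos 55°, sin 55°) = (33.60, 9.823). Since A1 is tangent to LS there, EL ⟂ LS, so LS runs along (−sin 55°, cos 55°); with |LS| = 22.0, S = (15.58, 22.44). Then |NS| = |S − N| = 27.32.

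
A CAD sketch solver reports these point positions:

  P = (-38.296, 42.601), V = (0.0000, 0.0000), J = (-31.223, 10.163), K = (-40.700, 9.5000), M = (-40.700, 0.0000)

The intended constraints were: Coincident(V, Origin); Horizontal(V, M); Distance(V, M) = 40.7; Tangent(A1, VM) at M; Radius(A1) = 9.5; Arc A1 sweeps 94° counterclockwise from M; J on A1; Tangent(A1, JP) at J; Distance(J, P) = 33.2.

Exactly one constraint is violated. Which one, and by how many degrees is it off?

Tangent(A1, JP) at J — off by 8.30°.

V = (0.00, 0.00) ✓; V.y = 0.00, M.y = 0.00 ✓; |VM| = 40.70 ✓; ∠(KM, MV) = 90.00° ✓; |KM| = 9.500 ✓; bearing(K→J) − bearing(K→M) = 94.00° ✓; |KJ| = 9.500 ✓; ∠(KJ, JP) = 81.70° ✗; |JP| = 33.20 ✓.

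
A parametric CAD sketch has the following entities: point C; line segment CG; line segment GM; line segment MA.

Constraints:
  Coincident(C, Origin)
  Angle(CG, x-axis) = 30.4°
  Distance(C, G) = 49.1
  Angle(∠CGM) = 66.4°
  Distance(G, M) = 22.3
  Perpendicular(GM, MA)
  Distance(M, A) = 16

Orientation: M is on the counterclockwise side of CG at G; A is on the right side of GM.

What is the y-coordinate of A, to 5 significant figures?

50.898

C is at the origin; CG runs at 30.4° with length 49.1, so G = 49.1·(cos 30.4°, sin 30.4°) = (42.349, 24.846). ∠CGM = 66.4°, so GM runs at 30.4° + (180° − 66.4°) = 144.00° from the x-axis; with |GM| = 22.3, M = G + 22.3·(cos 144.00°, sin 144.00°) = (24.308, 37.954). GM is perpendicular to MA; with |MA| = 16.0 on the right of GM, A = M + 16.0·(0.58779, 0.80902) = (33.713, 50.898). So A.y = 50.898.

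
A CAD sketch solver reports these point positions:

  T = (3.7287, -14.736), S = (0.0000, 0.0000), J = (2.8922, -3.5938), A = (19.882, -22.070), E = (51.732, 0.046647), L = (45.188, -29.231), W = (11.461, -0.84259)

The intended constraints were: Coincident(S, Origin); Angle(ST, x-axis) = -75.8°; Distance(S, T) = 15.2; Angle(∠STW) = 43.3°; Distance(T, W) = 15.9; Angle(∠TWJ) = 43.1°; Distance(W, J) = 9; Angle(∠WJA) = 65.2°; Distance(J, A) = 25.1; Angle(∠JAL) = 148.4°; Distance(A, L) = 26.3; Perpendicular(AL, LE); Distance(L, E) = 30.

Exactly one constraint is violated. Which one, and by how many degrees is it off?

Perpendicular(AL, LE) — off by 3.20°.

S = (0.00, 0.00) ✓; ST at -75.80° ✓; |ST| = 15.20 ✓; ∠STW = 43.30° ✓; |TW| = 15.90 ✓; ∠TWJ = 43.10° ✓; |WJ| = 9.000 ✓; ∠WJA = 65.20° ✓; |JA| = 25.10 ✓; ∠JAL = 148.4° ✓; |AL| = 26.30 ✓; ∠(AL, LE) = 93.20° ✗; |LE| = 30.00 ✓.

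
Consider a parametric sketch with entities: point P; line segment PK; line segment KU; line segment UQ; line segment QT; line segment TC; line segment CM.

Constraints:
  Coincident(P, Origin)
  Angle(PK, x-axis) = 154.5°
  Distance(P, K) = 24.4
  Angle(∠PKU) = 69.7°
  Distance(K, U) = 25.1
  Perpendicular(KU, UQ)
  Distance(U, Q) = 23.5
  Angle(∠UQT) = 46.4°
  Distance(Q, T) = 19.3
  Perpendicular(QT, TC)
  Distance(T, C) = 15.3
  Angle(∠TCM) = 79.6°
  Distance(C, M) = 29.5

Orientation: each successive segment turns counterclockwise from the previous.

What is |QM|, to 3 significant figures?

13.9

P is at the origin; PK runs at 154.5° with length 24.4, so K = (-22.0, 10.5). ∠PKU = 69.7° gives KU at -95.2° from the x-axis; with |KU| = 25.1, U = (-24.3, -14.5). KU ⟂ UQ, so UQ runs at -5.20°; with |UQ| = 23.5, Q = (-0.895, -16.6). ∠UQT = 46.4° gives QT at 128° from the x-axis; with |QT| = 19.3, T = (-12.9, -1.50). QT is perpendicular to TC, so TC runs at -142°; with |TC| = 15.3, C = (-24.9, -11.0). ∠TCM = 79.6° gives CM at -41.2° from the x-axis; with |CM| = 29.5, M = (-2.68, -30.4). Then |QM| = |M − Q| = 13.9.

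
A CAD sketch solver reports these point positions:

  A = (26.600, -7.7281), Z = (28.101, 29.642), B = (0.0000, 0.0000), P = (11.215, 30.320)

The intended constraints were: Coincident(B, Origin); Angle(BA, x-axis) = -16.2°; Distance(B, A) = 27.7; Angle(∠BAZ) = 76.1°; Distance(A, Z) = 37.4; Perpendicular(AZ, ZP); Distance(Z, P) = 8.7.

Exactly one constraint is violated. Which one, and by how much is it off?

Distance(Z, P) = 8.7 — off by 8.20.

B = (0.00, 0.00) ✓; BA at -16.20° ✓; |BA| = 27.70 ✓; ∠BAZ = 76.10° ✓; |AZ| = 37.40 ✓; ∠(AZ, ZP) = 90.00° ✓; |ZP| = 16.90 ✗.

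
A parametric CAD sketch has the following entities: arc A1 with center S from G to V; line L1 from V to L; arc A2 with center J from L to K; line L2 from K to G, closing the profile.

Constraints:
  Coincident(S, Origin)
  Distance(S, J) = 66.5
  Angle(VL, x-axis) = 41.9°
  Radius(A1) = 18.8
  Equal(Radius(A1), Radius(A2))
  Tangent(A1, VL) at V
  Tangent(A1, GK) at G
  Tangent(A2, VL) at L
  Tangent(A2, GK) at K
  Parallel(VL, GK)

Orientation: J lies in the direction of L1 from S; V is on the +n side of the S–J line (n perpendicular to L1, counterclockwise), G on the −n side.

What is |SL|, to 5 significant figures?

69.106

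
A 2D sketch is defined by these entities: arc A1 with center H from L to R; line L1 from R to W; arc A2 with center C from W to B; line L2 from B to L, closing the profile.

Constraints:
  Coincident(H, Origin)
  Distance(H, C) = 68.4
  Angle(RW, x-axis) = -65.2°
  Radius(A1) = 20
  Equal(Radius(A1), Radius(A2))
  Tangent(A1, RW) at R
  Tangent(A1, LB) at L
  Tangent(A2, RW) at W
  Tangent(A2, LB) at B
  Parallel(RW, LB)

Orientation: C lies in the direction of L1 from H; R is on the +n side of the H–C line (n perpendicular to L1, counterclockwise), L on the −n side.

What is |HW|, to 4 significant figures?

71.26

Tangency of A1 to both parallel lines with radius 20.0 puts R and L at H ± 20.0·n: R = (18.16, 8.389), L = (-18.16, -8.389). Equal radii place W and B the same way about C: W = C + 20.0·n = (46.85, -53.70), B = C − 20.0·n = (10.53, -70.48). Then |HW| = |W − H| = 71.26.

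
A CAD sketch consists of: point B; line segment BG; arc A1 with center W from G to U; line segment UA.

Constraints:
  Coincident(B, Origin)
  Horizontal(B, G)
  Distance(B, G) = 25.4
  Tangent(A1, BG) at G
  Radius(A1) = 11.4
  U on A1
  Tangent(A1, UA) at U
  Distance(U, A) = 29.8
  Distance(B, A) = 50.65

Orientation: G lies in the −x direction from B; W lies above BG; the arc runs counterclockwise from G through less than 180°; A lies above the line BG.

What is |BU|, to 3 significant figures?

21.7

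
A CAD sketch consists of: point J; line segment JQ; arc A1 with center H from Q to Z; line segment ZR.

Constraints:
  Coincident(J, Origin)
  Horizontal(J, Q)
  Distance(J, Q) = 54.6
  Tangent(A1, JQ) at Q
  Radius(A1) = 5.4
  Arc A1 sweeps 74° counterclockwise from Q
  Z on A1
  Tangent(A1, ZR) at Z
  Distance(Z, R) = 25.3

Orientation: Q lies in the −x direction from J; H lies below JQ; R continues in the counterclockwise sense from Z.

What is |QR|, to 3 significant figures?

30.7

J is at the origin; J and Q share the same y with |JQ| = 54.6 and Q on the −x side, so Q = (-54.6, 0.00). A1 meets JQ tangentially, so HQ is at right angles to JQ, so H = Q + (0, -5.4) = (-54.6, -5.40). On A1, Q sits at bearing 90° from H; a 74° counterclockwise sweep puts Z at bearing 164°, so Z = H + 5.4·(cos 164°, sin 164°) = (-59.8, -3.91). A1 meets ZR tangentially, so HZ is at right angles to ZR, so ZR runs along (−sin 164°, cos 164°); with |ZR| = 25.3, R = (-66.8, -28.2). Then |QR| = |R − Q| = 30.7.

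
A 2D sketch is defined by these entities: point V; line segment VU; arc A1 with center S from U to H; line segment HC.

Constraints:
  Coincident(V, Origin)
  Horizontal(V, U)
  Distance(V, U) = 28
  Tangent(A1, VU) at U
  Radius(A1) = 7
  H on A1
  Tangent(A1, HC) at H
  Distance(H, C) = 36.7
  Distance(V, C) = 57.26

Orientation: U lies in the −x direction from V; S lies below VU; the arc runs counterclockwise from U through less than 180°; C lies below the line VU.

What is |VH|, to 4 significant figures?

35.57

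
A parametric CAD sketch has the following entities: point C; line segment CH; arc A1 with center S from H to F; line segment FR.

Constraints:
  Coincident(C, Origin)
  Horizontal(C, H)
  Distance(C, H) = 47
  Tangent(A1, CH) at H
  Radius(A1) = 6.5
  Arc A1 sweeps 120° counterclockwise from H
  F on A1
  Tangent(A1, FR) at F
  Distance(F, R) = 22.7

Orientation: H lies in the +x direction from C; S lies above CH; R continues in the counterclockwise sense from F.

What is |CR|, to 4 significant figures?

50.68

C is at the origin; CH is horizontal with |CH| = 47.0 and H on the +x side, so H = (47.00, 0.000). The tangent condition forces SH to be normal to CH, so S = H + (0, 6.5) = (47.00, 6.500). On A1, H sits at bearing -90° from S; a 120° counterclockwise sweep puts F at bearing 30°, so F = S + 6.5·(cos 30°, sin 30°) = (52.63, 9.750). Tangency of A1 to FR means the radius SF is perpendicular to FR, so FR runs along (−sin 30°, cos 30°); with |FR| = 22.7, R = (41.28, 29.41). Then |CR| = |R − C| = 50.68.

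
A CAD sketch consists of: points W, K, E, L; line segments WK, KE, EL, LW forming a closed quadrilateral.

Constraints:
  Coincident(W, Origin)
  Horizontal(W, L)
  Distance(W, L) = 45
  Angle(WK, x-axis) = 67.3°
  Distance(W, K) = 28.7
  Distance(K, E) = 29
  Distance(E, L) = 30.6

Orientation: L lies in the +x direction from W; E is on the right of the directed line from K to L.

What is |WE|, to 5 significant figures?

14.673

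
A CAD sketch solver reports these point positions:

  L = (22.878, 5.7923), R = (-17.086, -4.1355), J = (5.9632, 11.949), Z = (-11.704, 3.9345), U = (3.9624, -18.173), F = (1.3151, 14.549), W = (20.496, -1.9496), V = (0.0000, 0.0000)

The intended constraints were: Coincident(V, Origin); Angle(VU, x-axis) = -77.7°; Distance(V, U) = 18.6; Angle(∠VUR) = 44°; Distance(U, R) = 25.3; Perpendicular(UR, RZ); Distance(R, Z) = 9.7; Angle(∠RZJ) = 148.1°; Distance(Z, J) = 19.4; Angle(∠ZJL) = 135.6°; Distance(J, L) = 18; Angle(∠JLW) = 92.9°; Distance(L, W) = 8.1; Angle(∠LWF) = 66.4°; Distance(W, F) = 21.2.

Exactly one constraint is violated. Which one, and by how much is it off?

Distance(W, F) = 21.2 — off by 4.10.

V = (0.00, 0.00) ✓; VU at -77.70° ✓; |VU| = 18.60 ✓; ∠VUR = 44.00° ✓; |UR| = 25.30 ✓; ∠(UR, RZ) = 90.00° ✓; |RZ| = 9.700 ✓; ∠RZJ = 148.1° ✓; |ZJ| = 19.40 ✓; ∠ZJL = 135.6° ✓; |JL| = 18.00 ✓; ∠JLW = 92.90° ✓; |LW| = 8.100 ✓; ∠LWF = 66.40° ✓; |WF| = 25.30 ✗.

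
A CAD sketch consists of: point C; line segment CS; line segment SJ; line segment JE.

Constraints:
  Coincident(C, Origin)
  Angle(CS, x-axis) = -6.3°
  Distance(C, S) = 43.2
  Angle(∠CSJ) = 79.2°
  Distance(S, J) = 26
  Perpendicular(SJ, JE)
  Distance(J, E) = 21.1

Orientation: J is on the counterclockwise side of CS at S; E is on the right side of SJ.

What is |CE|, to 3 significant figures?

66.0

∠CSJ = 79.2°, so SJ runs at -6.3° + (180° − 79.2°) = 94.5° from the x-axis; with |SJ| = 26.0, J = S + 26.0·(cos 94.5°, sin 94.5°) = (40.9, 21.2). SJ is perpendicular to JE; with |JE| = 21.1 on the right of SJ, E = J + 21.1·(0.997, 0.0785) = (61.9, 22.8). Then |CE| = |E − C| = 66.0.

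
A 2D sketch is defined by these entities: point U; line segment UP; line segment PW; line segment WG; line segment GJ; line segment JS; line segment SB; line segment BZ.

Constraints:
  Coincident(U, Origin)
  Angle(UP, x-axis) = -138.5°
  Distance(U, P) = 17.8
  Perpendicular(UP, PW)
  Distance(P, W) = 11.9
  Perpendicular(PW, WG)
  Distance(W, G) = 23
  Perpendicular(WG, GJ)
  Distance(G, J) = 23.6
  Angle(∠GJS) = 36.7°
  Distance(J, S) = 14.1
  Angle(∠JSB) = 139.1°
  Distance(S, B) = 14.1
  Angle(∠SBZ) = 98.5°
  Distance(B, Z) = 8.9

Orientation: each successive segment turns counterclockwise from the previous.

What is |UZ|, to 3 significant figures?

15.8

U is at the origin; UP runs at -138.5° with length 17.8, so P = (-13.3, -11.8). UP is perpendicular to PW, so PW runs at -48.5°; with |PW| = 11.9, W = (-5.45, -20.7). PW is perpendicular to WG, so WG runs at 41.5°; with |WG| = 23.0, G = (11.8, -5.47). WG ⟂ GJ, so GJ runs at 132°; with |GJ| = 23.6, J = (-3.86, 12.2). ∠GJS = 36.7° gives JS at -85.2° from the x-axis; with |JS| = 14.1, S = (-2.68, -1.84). ∠JSB = 139.1° gives SB at -44.3° from the x-axis; with |SB| = 14.1, B = (7.41, -11.7). ∠SBZ = 98.5° gives BZ at 37.2° from the x-axis; with |BZ| = 8.9, Z = (14.5, -6.31). Then |UZ| = |Z − U| = 15.8.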